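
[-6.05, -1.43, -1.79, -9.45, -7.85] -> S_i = Random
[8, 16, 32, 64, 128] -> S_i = 8*2^i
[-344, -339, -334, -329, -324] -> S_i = -344 + 5*i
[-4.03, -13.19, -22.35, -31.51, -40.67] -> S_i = -4.03 + -9.16*i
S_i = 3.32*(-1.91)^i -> [3.32, -6.34, 12.11, -23.13, 44.18]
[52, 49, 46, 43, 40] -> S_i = 52 + -3*i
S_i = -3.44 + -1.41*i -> [-3.44, -4.85, -6.26, -7.67, -9.08]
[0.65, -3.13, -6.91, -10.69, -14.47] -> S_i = 0.65 + -3.78*i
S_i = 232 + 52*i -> [232, 284, 336, 388, 440]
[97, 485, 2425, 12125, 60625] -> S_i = 97*5^i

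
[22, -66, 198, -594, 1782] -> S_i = 22*-3^i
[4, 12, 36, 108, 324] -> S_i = 4*3^i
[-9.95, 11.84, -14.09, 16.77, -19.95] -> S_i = -9.95*(-1.19)^i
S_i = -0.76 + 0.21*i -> [-0.76, -0.55, -0.34, -0.13, 0.08]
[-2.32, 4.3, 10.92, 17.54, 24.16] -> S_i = -2.32 + 6.62*i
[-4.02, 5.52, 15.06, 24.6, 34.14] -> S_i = -4.02 + 9.54*i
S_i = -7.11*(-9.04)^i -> [-7.11, 64.27, -581.04, 5252.61, -47483.57]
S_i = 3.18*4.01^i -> [3.18, 12.75, 51.13, 205.05, 822.25]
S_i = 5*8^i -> [5, 40, 320, 2560, 20480]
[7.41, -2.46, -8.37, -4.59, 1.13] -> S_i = Random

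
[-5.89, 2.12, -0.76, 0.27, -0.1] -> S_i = -5.89*(-0.36)^i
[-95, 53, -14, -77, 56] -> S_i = Random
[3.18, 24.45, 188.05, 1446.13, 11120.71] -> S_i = 3.18*7.69^i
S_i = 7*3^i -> [7, 21, 63, 189, 567]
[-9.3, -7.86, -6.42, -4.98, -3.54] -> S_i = -9.30 + 1.44*i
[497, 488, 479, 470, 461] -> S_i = 497 + -9*i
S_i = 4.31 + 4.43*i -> [4.31, 8.74, 13.17, 17.6, 22.03]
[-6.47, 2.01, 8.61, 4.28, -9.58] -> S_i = Random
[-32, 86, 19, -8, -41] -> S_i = Random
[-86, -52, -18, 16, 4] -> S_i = Random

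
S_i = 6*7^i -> [6, 42, 294, 2058, 14406]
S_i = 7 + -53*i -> [7, -46, -99, -152, -205]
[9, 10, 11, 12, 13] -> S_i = 9 + 1*i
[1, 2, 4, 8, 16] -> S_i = 1*2^i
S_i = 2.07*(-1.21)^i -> [2.07, -2.5, 3.03, -3.67, 4.44]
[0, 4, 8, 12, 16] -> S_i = 0 + 4*i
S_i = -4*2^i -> [-4, -8, -16, -32, -64]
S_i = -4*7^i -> [-4, -28, -196, -1372, -9604]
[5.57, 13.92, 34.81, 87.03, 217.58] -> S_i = 5.57*2.50^i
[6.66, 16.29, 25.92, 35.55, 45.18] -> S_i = 6.66 + 9.63*i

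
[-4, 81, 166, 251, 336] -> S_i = -4 + 85*i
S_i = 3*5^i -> [3, 15, 75, 375, 1875]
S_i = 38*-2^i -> [38, -76, 152, -304, 608]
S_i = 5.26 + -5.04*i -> [5.26, 0.22, -4.82, -9.86, -14.9]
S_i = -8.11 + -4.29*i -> [-8.11, -12.4, -16.69, -20.98, -25.27]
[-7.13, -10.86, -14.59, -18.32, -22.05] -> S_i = -7.13 + -3.73*i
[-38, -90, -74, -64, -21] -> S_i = Random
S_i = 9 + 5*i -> [9, 14, 19, 24, 29]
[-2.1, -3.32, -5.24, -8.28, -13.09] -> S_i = -2.10*1.58^i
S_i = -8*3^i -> [-8, -24, -72, -216, -648]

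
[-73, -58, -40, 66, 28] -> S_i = Random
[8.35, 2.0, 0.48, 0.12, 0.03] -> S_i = 8.35*0.24^i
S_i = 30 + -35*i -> [30, -5, -40, -75, -110]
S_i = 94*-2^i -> [94, -188, 376, -752, 1504]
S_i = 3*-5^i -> [3, -15, 75, -375, 1875]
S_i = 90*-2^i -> [90, -180, 360, -720, 1440]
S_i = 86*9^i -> [86, 774, 6966, 62694, 564246]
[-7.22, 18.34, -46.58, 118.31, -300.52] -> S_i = -7.22*(-2.54)^i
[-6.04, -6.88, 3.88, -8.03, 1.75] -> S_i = Random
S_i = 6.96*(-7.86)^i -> [6.96, -54.71, 429.99, -3379.69, 26564.36]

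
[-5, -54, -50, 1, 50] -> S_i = Random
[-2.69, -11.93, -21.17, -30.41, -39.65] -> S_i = -2.69 + -9.24*i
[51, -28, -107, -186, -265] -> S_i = 51 + -79*i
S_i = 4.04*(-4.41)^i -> [4.04, -17.82, 78.57, -346.5, 1528.04]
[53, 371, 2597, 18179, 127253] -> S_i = 53*7^i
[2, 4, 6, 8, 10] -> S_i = 2 + 2*i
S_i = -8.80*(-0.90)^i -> [-8.8, 7.92, -7.13, 6.42, -5.77]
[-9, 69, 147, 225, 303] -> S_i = -9 + 78*i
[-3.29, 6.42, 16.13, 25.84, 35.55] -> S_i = -3.29 + 9.71*i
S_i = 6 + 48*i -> [6, 54, 102, 150, 198]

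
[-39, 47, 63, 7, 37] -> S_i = Random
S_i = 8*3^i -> [8, 24, 72, 216, 648]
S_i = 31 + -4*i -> [31, 27, 23, 19, 15]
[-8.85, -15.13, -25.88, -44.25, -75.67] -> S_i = -8.85*1.71^i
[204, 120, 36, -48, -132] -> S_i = 204 + -84*i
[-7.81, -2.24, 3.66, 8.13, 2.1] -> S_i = Random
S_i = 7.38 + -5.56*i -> [7.38, 1.82, -3.74, -9.3, -14.86]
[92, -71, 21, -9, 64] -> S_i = Random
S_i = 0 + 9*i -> [0, 9, 18, 27, 36]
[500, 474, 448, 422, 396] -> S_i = 500 + -26*i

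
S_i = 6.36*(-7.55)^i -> [6.36, -48.02, 362.54, -2737.15, 20665.45]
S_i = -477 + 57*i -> [-477, -420, -363, -306, -249]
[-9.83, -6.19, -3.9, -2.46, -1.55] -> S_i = -9.83*0.63^i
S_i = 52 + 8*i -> [52, 60, 68, 76, 84]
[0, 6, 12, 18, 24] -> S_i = 0 + 6*i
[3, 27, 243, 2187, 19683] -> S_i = 3*9^i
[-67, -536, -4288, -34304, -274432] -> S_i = -67*8^i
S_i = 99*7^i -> [99, 693, 4851, 33957, 237699]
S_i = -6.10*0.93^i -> [-6.1, -5.67, -5.28, -4.91, -4.56]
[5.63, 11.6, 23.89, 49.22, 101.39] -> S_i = 5.63*2.06^i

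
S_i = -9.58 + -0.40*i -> [-9.58, -9.98, -10.38, -10.78, -11.18]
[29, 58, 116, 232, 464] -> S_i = 29*2^i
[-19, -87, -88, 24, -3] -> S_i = Random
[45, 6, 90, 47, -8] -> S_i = Random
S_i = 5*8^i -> [5, 40, 320, 2560, 20480]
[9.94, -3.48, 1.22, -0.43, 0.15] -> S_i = 9.94*(-0.35)^i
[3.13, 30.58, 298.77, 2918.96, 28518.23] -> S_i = 3.13*9.77^i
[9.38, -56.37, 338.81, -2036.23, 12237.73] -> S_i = 9.38*(-6.01)^i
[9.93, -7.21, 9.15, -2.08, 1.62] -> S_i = Random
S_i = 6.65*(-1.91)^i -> [6.65, -12.7, 24.26, -46.34, 88.5]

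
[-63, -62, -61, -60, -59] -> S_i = -63 + 1*i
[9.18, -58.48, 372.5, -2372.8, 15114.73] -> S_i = 9.18*(-6.37)^i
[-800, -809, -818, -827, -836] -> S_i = -800 + -9*i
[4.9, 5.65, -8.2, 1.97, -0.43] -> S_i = Random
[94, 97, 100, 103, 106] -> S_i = 94 + 3*i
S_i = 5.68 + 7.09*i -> [5.68, 12.77, 19.86, 26.95, 34.04]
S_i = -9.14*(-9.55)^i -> [-9.14, 87.29, -833.59, 7960.79, -76025.57]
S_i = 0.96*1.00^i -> [0.96, 0.96, 0.96, 0.96, 0.96]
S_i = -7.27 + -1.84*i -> [-7.27, -9.11, -10.95, -12.79, -14.63]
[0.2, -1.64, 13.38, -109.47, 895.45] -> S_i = 0.20*(-8.18)^i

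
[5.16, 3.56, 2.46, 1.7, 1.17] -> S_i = 5.16*0.69^i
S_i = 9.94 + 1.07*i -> [9.94, 11.01, 12.08, 13.15, 14.22]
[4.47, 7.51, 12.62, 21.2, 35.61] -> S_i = 4.47*1.68^i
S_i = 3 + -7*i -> [3, -4, -11, -18, -25]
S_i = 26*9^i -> [26, 234, 2106, 18954, 170586]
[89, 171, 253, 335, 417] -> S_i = 89 + 82*i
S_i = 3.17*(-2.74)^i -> [3.17, -8.69, 23.8, -65.21, 178.67]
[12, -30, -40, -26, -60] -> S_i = Random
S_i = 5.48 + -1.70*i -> [5.48, 3.78, 2.08, 0.38, -1.32]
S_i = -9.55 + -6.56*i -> [-9.55, -16.11, -22.67, -29.23, -35.79]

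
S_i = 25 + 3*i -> [25, 28, 31, 34, 37]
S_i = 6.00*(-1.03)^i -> [6.0, -6.18, 6.37, -6.56, 6.75]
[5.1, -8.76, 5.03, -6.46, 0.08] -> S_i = Random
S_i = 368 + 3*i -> [368, 371, 374, 377, 380]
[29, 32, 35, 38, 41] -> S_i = 29 + 3*i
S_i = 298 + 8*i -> [298, 306, 314, 322, 330]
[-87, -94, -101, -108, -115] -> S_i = -87 + -7*i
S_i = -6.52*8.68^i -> [-6.52, -56.59, -491.23, -4263.9, -37010.63]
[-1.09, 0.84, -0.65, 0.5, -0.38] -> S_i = -1.09*(-0.77)^i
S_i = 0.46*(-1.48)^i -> [0.46, -0.68, 1.01, -1.49, 2.21]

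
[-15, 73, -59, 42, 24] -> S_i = Random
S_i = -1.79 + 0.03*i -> [-1.79, -1.76, -1.73, -1.7, -1.67]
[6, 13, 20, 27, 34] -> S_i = 6 + 7*i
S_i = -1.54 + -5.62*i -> [-1.54, -7.16, -12.78, -18.4, -24.02]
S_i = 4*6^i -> [4, 24, 144, 864, 5184]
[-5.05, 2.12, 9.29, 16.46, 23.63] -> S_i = -5.05 + 7.17*i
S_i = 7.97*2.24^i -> [7.97, 17.85, 39.99, 89.58, 200.66]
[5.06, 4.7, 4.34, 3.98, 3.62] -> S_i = 5.06 + -0.36*i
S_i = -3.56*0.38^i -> [-3.56, -1.35, -0.51, -0.2, -0.07]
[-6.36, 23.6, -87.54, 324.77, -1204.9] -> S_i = -6.36*(-3.71)^i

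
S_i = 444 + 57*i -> [444, 501, 558, 615, 672]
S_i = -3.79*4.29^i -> [-3.79, -16.26, -69.75, -299.23, -1283.71]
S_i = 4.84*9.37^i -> [4.84, 45.35, 424.94, 3981.66, 37308.15]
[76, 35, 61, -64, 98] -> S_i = Random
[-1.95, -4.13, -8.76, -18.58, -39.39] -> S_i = -1.95*2.12^i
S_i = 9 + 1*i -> [9, 10, 11, 12, 13]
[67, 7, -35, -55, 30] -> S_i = Random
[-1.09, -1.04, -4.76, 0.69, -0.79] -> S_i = Random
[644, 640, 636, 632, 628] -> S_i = 644 + -4*i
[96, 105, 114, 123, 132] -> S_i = 96 + 9*i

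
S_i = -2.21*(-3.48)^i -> [-2.21, 7.69, -26.76, 93.14, -324.12]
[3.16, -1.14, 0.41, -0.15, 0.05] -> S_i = 3.16*(-0.36)^i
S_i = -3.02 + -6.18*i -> [-3.02, -9.2, -15.38, -21.56, -27.74]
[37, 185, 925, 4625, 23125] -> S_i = 37*5^i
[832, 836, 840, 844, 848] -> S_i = 832 + 4*i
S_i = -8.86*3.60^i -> [-8.86, -31.9, -114.83, -413.37, -1488.14]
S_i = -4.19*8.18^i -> [-4.19, -34.27, -280.36, -2293.37, -18759.76]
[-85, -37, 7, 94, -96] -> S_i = Random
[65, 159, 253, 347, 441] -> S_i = 65 + 94*i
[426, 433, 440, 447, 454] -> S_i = 426 + 7*i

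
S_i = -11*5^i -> [-11, -55, -275, -1375, -6875]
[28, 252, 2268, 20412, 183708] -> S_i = 28*9^i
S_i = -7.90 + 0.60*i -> [-7.9, -7.3, -6.7, -6.1, -5.5]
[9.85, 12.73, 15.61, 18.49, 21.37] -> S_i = 9.85 + 2.88*i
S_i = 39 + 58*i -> [39, 97, 155, 213, 271]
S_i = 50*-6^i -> [50, -300, 1800, -10800, 64800]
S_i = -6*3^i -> [-6, -18, -54, -162, -486]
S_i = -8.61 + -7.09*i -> [-8.61, -15.7, -22.79, -29.88, -36.97]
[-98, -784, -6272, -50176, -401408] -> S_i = -98*8^i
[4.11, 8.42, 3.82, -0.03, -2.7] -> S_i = Random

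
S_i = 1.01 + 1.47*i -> [1.01, 2.48, 3.95, 5.42, 6.89]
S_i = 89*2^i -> [89, 178, 356, 712, 1424]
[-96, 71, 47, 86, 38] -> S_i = Random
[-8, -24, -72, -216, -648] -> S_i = -8*3^i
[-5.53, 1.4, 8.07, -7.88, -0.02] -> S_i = Random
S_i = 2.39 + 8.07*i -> [2.39, 10.46, 18.53, 26.6, 34.67]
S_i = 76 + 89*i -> [76, 165, 254, 343, 432]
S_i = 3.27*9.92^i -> [3.27, 32.44, 321.79, 3192.15, 31666.09]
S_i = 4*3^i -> [4, 12, 36, 108, 324]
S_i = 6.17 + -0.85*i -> [6.17, 5.32, 4.47, 3.62, 2.77]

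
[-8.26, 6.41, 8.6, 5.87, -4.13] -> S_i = Random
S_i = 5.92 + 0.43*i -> [5.92, 6.35, 6.78, 7.21, 7.64]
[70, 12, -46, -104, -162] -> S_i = 70 + -58*i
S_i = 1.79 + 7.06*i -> [1.79, 8.85, 15.91, 22.97, 30.03]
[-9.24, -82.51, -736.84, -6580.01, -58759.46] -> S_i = -9.24*8.93^i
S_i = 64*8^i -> [64, 512, 4096, 32768, 262144]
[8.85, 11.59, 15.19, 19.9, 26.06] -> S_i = 8.85*1.31^i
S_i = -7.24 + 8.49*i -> [-7.24, 1.25, 9.74, 18.23, 26.72]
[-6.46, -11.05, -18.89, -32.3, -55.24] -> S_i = -6.46*1.71^i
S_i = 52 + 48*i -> [52, 100, 148, 196, 244]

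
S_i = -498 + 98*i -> [-498, -400, -302, -204, -106]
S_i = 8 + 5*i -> [8, 13, 18, 23, 28]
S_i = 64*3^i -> [64, 192, 576, 1728, 5184]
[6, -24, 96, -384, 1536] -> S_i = 6*-4^i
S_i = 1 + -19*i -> [1, -18, -37, -56, -75]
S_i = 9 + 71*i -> [9, 80, 151, 222, 293]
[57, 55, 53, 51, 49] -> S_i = 57 + -2*i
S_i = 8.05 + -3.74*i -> [8.05, 4.31, 0.57, -3.17, -6.91]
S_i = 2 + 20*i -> [2, 22, 42, 62, 82]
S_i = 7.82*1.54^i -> [7.82, 12.04, 18.55, 28.56, 43.98]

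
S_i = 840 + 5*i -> [840, 845, 850, 855, 860]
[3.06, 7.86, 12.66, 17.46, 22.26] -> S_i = 3.06 + 4.80*i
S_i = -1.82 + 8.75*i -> [-1.82, 6.93, 15.68, 24.43, 33.18]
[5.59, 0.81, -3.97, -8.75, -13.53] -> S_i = 5.59 + -4.78*i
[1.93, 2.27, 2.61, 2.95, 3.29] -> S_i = 1.93 + 0.34*i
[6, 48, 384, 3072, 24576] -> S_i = 6*8^i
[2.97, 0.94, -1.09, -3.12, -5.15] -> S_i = 2.97 + -2.03*i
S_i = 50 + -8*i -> [50, 42, 34, 26, 18]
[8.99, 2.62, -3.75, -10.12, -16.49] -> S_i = 8.99 + -6.37*i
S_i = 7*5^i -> [7, 35, 175, 875, 4375]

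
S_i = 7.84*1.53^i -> [7.84, 12.0, 18.35, 28.08, 42.96]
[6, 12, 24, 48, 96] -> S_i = 6*2^i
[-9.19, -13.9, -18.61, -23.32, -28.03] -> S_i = -9.19 + -4.71*i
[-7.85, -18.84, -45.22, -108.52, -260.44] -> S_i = -7.85*2.40^i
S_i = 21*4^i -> [21, 84, 336, 1344, 5376]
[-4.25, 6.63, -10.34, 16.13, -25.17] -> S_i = -4.25*(-1.56)^i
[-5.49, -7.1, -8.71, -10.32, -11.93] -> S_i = -5.49 + -1.61*i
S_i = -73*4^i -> [-73, -292, -1168, -4672, -18688]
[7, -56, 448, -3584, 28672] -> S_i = 7*-8^i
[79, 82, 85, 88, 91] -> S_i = 79 + 3*i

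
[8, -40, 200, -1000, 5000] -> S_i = 8*-5^i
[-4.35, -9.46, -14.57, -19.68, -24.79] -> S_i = -4.35 + -5.11*i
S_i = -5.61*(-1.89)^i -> [-5.61, 10.6, -20.04, 37.87, -71.58]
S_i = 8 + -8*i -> [8, 0, -8, -16, -24]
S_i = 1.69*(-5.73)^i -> [1.69, -9.68, 55.49, -317.94, 1821.82]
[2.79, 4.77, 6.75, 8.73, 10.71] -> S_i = 2.79 + 1.98*i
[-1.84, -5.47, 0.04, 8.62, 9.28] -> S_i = Random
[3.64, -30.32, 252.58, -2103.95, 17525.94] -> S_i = 3.64*(-8.33)^i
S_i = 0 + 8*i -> [0, 8, 16, 24, 32]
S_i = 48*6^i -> [48, 288, 1728, 10368, 62208]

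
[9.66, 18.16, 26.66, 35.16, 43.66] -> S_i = 9.66 + 8.50*i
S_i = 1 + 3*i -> [1, 4, 7, 10, 13]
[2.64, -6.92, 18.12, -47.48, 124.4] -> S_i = 2.64*(-2.62)^i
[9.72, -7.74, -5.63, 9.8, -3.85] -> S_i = Random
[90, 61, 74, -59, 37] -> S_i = Random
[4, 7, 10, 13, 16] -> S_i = 4 + 3*i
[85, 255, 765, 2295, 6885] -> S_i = 85*3^i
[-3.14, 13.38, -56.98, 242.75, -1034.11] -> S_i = -3.14*(-4.26)^i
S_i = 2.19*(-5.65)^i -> [2.19, -12.37, 69.91, -394.99, 2231.71]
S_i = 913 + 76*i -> [913, 989, 1065, 1141, 1217]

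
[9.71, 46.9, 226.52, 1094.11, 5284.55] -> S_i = 9.71*4.83^i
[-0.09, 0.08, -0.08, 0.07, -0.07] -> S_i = -0.09*(-0.93)^i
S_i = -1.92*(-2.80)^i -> [-1.92, 5.38, -15.05, 42.15, -118.01]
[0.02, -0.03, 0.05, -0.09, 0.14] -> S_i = 0.02*(-1.62)^i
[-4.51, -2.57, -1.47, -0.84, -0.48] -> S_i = -4.51*0.57^i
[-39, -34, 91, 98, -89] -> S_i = Random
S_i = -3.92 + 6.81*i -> [-3.92, 2.89, 9.7, 16.51, 23.32]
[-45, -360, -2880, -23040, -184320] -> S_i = -45*8^i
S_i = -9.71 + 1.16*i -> [-9.71, -8.55, -7.39, -6.23, -5.07]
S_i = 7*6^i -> [7, 42, 252, 1512, 9072]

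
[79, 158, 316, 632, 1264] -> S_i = 79*2^i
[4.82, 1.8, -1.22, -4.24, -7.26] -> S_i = 4.82 + -3.02*i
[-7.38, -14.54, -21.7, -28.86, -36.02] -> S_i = -7.38 + -7.16*i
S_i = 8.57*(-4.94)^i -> [8.57, -42.34, 209.14, -1033.15, 5103.74]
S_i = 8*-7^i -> [8, -56, 392, -2744, 19208]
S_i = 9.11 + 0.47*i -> [9.11, 9.58, 10.05, 10.52, 10.99]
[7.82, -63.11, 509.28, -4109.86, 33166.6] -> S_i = 7.82*(-8.07)^i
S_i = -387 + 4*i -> [-387, -383, -379, -375, -371]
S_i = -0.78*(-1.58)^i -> [-0.78, 1.23, -1.95, 3.08, -4.86]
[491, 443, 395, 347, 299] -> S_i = 491 + -48*i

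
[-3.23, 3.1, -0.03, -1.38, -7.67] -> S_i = Random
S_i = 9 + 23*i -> [9, 32, 55, 78, 101]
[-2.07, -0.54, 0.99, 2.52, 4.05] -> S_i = -2.07 + 1.53*i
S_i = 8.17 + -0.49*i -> [8.17, 7.68, 7.19, 6.7, 6.21]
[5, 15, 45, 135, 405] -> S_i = 5*3^i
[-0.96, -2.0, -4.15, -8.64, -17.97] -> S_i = -0.96*2.08^i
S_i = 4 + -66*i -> [4, -62, -128, -194, -260]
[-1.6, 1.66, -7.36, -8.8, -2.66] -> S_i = Random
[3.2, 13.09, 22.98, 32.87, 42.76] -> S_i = 3.20 + 9.89*i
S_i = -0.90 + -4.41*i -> [-0.9, -5.31, -9.72, -14.13, -18.54]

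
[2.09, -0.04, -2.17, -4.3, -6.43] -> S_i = 2.09 + -2.13*i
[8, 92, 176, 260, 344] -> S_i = 8 + 84*i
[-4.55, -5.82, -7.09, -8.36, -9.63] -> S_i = -4.55 + -1.27*i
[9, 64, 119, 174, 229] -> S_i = 9 + 55*i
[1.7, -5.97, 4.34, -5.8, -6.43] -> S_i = Random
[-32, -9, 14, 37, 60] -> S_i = -32 + 23*i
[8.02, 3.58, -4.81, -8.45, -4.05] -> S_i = Random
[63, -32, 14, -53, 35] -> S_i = Random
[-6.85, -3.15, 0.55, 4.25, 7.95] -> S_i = -6.85 + 3.70*i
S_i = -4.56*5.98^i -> [-4.56, -27.27, -163.07, -975.14, -5831.36]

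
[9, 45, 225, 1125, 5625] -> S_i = 9*5^i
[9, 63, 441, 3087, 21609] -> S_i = 9*7^i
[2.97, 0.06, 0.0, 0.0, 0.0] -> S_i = 2.97*0.02^i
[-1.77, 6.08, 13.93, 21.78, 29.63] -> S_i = -1.77 + 7.85*i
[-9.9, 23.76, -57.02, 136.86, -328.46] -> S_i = -9.90*(-2.40)^i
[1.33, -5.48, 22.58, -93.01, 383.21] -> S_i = 1.33*(-4.12)^i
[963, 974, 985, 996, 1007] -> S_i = 963 + 11*i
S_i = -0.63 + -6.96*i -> [-0.63, -7.59, -14.55, -21.51, -28.47]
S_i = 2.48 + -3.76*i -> [2.48, -1.28, -5.04, -8.8, -12.56]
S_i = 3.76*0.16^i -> [3.76, 0.6, 0.1, 0.02, 0.0]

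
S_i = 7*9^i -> [7, 63, 567, 5103, 45927]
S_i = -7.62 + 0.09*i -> [-7.62, -7.53, -7.44, -7.35, -7.26]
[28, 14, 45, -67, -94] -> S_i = Random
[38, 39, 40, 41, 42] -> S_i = 38 + 1*i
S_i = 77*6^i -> [77, 462, 2772, 16632, 99792]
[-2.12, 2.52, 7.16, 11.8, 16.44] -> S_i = -2.12 + 4.64*i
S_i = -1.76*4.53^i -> [-1.76, -7.97, -36.12, -163.61, -741.15]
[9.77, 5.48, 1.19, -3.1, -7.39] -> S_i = 9.77 + -4.29*i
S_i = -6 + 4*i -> [-6, -2, 2, 6, 10]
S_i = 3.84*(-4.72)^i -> [3.84, -18.12, 85.55, -403.79, 1905.9]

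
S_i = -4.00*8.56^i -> [-4.0, -34.24, -293.09, -2508.89, -21476.08]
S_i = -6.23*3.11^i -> [-6.23, -19.38, -60.26, -187.4, -582.81]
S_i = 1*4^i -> [1, 4, 16, 64, 256]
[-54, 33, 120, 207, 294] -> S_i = -54 + 87*i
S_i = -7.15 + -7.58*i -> [-7.15, -14.73, -22.31, -29.89, -37.47]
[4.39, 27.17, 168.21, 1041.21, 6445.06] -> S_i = 4.39*6.19^i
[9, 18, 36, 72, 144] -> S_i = 9*2^i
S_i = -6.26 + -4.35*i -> [-6.26, -10.61, -14.96, -19.31, -23.66]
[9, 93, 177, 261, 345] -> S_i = 9 + 84*i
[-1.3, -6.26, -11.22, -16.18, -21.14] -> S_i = -1.30 + -4.96*i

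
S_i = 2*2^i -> [2, 4, 8, 16, 32]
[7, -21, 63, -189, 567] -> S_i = 7*-3^i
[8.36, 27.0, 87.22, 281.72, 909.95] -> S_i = 8.36*3.23^i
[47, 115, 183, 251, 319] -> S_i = 47 + 68*i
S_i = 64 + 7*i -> [64, 71, 78, 85, 92]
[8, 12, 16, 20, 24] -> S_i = 8 + 4*i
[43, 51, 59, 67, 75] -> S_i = 43 + 8*i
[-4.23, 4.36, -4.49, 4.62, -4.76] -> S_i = -4.23*(-1.03)^i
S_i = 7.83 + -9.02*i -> [7.83, -1.19, -10.21, -19.23, -28.25]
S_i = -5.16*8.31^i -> [-5.16, -42.88, -356.33, -2961.1, -24606.72]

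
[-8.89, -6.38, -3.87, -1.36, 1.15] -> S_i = -8.89 + 2.51*i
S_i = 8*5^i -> [8, 40, 200, 1000, 5000]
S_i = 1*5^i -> [1, 5, 25, 125, 625]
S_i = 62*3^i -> [62, 186, 558, 1674, 5022]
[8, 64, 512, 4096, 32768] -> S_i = 8*8^i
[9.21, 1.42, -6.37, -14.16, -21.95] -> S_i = 9.21 + -7.79*i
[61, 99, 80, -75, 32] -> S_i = Random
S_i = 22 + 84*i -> [22, 106, 190, 274, 358]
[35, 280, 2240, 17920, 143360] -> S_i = 35*8^i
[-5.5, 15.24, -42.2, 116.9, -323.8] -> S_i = -5.50*(-2.77)^i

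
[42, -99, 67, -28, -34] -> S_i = Random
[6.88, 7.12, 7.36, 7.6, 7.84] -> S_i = 6.88 + 0.24*i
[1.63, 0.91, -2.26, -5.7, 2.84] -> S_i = Random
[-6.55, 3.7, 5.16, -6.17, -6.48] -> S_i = Random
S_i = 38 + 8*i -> [38, 46, 54, 62, 70]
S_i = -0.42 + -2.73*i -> [-0.42, -3.15, -5.88, -8.61, -11.34]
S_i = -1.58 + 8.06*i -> [-1.58, 6.48, 14.54, 22.6, 30.66]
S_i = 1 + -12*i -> [1, -11, -23, -35, -47]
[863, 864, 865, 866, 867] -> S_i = 863 + 1*i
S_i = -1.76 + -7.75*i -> [-1.76, -9.51, -17.26, -25.01, -32.76]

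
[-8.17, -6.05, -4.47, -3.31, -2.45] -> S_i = -8.17*0.74^i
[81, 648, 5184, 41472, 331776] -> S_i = 81*8^i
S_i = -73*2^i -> [-73, -146, -292, -584, -1168]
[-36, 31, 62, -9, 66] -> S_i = Random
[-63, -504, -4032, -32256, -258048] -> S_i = -63*8^i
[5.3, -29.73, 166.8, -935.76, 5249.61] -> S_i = 5.30*(-5.61)^i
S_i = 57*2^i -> [57, 114, 228, 456, 912]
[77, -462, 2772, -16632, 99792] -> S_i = 77*-6^i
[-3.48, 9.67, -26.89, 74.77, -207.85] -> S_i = -3.48*(-2.78)^i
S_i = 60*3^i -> [60, 180, 540, 1620, 4860]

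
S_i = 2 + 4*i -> [2, 6, 10, 14, 18]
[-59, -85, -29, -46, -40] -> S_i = Random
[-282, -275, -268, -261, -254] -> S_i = -282 + 7*i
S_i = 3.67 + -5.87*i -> [3.67, -2.2, -8.07, -13.94, -19.81]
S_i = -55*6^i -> [-55, -330, -1980, -11880, -71280]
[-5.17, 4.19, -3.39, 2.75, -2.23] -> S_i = -5.17*(-0.81)^i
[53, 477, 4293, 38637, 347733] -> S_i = 53*9^i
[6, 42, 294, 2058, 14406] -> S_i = 6*7^i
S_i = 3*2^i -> [3, 6, 12, 24, 48]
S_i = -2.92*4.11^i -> [-2.92, -12.0, -49.32, -202.73, -833.2]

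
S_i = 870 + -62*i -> [870, 808, 746, 684, 622]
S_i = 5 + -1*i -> [5, 4, 3, 2, 1]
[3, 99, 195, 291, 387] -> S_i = 3 + 96*i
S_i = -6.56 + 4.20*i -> [-6.56, -2.36, 1.84, 6.04, 10.24]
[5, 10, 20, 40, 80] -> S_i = 5*2^i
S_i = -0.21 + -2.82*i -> [-0.21, -3.03, -5.85, -8.67, -11.49]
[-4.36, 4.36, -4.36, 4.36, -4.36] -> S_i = -4.36*(-1.00)^i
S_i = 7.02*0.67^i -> [7.02, 4.7, 3.15, 2.11, 1.41]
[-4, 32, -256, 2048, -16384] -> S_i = -4*-8^i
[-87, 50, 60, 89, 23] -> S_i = Random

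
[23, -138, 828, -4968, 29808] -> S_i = 23*-6^i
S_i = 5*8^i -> [5, 40, 320, 2560, 20480]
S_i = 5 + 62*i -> [5, 67, 129, 191, 253]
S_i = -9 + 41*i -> [-9, 32, 73, 114, 155]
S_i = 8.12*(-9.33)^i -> [8.12, -75.76, 706.84, -6594.79, 61529.39]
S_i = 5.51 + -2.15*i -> [5.51, 3.36, 1.21, -0.94, -3.09]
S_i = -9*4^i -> [-9, -36, -144, -576, -2304]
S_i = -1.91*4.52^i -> [-1.91, -8.63, -39.02, -176.38, -797.24]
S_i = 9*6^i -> [9, 54, 324, 1944, 11664]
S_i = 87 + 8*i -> [87, 95, 103, 111, 119]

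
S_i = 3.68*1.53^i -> [3.68, 5.63, 8.61, 13.18, 20.17]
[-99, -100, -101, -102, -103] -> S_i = -99 + -1*i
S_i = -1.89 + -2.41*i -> [-1.89, -4.3, -6.71, -9.12, -11.53]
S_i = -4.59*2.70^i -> [-4.59, -12.39, -33.46, -90.34, -243.93]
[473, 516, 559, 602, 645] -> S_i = 473 + 43*i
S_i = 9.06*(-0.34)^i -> [9.06, -3.08, 1.05, -0.36, 0.12]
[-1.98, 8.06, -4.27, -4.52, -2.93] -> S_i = Random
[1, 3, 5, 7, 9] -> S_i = 1 + 2*i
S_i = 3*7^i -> [3, 21, 147, 1029, 7203]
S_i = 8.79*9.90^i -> [8.79, 87.02, 861.51, 8528.93, 84436.39]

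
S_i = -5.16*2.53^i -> [-5.16, -13.05, -33.03, -83.56, -211.41]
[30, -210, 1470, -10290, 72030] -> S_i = 30*-7^i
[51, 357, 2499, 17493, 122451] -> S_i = 51*7^i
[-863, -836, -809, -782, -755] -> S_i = -863 + 27*i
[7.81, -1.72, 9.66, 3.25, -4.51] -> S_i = Random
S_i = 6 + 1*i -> [6, 7, 8, 9, 10]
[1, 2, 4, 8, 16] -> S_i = 1*2^i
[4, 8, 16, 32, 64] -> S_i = 4*2^i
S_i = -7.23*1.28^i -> [-7.23, -9.25, -11.85, -15.16, -19.41]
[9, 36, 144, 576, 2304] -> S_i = 9*4^i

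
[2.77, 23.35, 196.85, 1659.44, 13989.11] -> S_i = 2.77*8.43^i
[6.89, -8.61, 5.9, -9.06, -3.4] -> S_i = Random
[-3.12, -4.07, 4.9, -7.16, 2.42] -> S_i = Random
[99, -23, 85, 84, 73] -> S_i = Random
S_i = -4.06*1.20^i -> [-4.06, -4.87, -5.85, -7.02, -8.42]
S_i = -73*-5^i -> [-73, 365, -1825, 9125, -45625]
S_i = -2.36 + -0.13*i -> [-2.36, -2.49, -2.62, -2.75, -2.88]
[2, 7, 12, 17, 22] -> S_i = 2 + 5*i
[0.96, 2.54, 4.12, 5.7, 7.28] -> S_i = 0.96 + 1.58*i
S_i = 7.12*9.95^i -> [7.12, 70.84, 704.9, 7013.73, 69786.64]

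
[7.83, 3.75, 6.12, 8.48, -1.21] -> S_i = Random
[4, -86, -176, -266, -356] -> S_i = 4 + -90*i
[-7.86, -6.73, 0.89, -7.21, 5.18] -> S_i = Random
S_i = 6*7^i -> [6, 42, 294, 2058, 14406]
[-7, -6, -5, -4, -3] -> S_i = -7 + 1*i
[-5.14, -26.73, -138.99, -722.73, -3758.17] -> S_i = -5.14*5.20^i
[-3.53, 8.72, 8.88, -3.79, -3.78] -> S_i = Random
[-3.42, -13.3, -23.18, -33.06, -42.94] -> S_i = -3.42 + -9.88*i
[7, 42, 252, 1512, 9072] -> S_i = 7*6^i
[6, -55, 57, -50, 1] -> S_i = Random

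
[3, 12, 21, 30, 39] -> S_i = 3 + 9*i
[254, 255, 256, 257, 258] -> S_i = 254 + 1*i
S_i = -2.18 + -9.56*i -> [-2.18, -11.74, -21.3, -30.86, -40.42]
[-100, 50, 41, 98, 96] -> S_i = Random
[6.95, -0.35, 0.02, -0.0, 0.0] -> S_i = 6.95*(-0.05)^i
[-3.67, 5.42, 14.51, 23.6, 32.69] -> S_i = -3.67 + 9.09*i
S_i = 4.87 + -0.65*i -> [4.87, 4.22, 3.57, 2.92, 2.27]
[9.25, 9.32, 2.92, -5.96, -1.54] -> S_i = Random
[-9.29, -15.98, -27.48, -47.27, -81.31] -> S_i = -9.29*1.72^i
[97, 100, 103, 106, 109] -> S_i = 97 + 3*i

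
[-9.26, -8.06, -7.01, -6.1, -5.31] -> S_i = -9.26*0.87^i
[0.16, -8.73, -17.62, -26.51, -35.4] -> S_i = 0.16 + -8.89*i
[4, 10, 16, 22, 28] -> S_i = 4 + 6*i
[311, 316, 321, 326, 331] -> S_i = 311 + 5*i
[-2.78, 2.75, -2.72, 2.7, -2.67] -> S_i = -2.78*(-0.99)^i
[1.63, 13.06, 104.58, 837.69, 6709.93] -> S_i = 1.63*8.01^i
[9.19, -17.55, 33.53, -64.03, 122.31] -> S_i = 9.19*(-1.91)^i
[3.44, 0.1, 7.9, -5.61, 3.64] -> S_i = Random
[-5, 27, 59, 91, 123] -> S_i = -5 + 32*i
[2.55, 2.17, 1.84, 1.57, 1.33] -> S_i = 2.55*0.85^i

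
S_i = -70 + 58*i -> [-70, -12, 46, 104, 162]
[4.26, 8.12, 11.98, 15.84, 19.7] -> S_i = 4.26 + 3.86*i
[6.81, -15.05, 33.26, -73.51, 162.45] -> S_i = 6.81*(-2.21)^i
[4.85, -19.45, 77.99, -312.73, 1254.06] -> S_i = 4.85*(-4.01)^i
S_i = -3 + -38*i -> [-3, -41, -79, -117, -155]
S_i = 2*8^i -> [2, 16, 128, 1024, 8192]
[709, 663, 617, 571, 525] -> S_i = 709 + -46*i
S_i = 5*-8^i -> [5, -40, 320, -2560, 20480]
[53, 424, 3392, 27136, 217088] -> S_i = 53*8^i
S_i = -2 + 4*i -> [-2, 2, 6, 10, 14]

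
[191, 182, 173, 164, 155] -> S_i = 191 + -9*i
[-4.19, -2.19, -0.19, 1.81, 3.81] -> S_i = -4.19 + 2.00*i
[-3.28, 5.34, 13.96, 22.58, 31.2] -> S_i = -3.28 + 8.62*i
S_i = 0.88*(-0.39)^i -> [0.88, -0.34, 0.13, -0.05, 0.02]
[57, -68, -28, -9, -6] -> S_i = Random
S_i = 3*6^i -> [3, 18, 108, 648, 3888]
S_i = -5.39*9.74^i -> [-5.39, -52.5, -511.34, -4980.42, -48509.25]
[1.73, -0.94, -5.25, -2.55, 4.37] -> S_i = Random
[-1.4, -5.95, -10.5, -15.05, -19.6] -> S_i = -1.40 + -4.55*i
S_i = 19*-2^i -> [19, -38, 76, -152, 304]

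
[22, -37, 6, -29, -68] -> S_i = Random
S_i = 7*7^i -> [7, 49, 343, 2401, 16807]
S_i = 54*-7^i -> [54, -378, 2646, -18522, 129654]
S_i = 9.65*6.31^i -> [9.65, 60.89, 384.23, 2424.46, 15298.36]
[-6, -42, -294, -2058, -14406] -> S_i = -6*7^i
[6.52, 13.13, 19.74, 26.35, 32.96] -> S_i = 6.52 + 6.61*i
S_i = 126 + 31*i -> [126, 157, 188, 219, 250]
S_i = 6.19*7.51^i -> [6.19, 46.49, 349.12, 2621.87, 19690.21]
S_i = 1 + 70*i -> [1, 71, 141, 211, 281]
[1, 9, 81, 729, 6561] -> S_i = 1*9^i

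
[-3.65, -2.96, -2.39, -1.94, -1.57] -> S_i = -3.65*0.81^i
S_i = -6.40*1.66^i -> [-6.4, -10.62, -17.64, -29.28, -48.6]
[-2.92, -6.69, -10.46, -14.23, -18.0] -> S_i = -2.92 + -3.77*i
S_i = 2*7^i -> [2, 14, 98, 686, 4802]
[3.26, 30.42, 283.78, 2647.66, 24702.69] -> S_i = 3.26*9.33^i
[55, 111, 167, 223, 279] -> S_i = 55 + 56*i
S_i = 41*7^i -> [41, 287, 2009, 14063, 98441]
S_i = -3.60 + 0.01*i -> [-3.6, -3.59, -3.58, -3.57, -3.56]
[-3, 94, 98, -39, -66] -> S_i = Random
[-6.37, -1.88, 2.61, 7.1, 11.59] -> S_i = -6.37 + 4.49*i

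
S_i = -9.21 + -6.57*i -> [-9.21, -15.78, -22.35, -28.92, -35.49]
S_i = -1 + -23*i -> [-1, -24, -47, -70, -93]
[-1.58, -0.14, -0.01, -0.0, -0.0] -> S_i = -1.58*0.09^i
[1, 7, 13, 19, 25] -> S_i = 1 + 6*i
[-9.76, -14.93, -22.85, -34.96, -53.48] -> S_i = -9.76*1.53^i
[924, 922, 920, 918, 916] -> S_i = 924 + -2*i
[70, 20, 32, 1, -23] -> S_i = Random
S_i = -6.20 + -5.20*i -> [-6.2, -11.4, -16.6, -21.8, -27.0]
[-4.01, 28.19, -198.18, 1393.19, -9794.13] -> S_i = -4.01*(-7.03)^i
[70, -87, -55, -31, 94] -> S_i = Random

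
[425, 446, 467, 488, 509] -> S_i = 425 + 21*i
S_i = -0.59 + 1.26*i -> [-0.59, 0.67, 1.93, 3.19, 4.45]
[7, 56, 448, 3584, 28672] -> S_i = 7*8^i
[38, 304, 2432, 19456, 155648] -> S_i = 38*8^i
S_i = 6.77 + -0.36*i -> [6.77, 6.41, 6.05, 5.69, 5.33]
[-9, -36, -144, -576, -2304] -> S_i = -9*4^i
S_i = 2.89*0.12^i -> [2.89, 0.35, 0.04, 0.0, 0.0]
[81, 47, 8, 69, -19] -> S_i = Random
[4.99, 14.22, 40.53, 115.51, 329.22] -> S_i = 4.99*2.85^i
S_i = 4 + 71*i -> [4, 75, 146, 217, 288]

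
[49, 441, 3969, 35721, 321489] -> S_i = 49*9^i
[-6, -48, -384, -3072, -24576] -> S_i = -6*8^i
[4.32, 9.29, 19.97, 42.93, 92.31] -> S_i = 4.32*2.15^i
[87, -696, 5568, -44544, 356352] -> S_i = 87*-8^i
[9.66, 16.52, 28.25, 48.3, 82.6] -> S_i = 9.66*1.71^i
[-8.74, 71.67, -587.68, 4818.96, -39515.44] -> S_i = -8.74*(-8.20)^i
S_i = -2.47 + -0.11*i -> [-2.47, -2.58, -2.69, -2.8, -2.91]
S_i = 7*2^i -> [7, 14, 28, 56, 112]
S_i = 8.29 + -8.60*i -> [8.29, -0.31, -8.91, -17.51, -26.11]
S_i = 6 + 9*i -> [6, 15, 24, 33, 42]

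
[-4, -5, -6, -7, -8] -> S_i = -4 + -1*i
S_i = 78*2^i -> [78, 156, 312, 624, 1248]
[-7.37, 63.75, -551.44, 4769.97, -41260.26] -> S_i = -7.37*(-8.65)^i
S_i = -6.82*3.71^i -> [-6.82, -25.3, -93.87, -348.26, -1292.05]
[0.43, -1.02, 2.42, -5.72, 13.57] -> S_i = 0.43*(-2.37)^i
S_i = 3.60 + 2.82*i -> [3.6, 6.42, 9.24, 12.06, 14.88]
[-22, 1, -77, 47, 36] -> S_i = Random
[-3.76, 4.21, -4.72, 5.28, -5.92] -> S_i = -3.76*(-1.12)^i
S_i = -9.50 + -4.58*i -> [-9.5, -14.08, -18.66, -23.24, -27.82]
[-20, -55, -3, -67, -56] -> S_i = Random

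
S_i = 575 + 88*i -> [575, 663, 751, 839, 927]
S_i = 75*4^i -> [75, 300, 1200, 4800, 19200]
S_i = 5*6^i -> [5, 30, 180, 1080, 6480]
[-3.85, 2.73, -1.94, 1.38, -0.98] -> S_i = -3.85*(-0.71)^i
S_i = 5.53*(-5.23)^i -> [5.53, -28.92, 151.26, -791.1, 4137.44]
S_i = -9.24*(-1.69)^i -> [-9.24, 15.62, -26.39, 44.6, -75.37]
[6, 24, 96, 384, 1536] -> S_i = 6*4^i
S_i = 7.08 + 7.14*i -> [7.08, 14.22, 21.36, 28.5, 35.64]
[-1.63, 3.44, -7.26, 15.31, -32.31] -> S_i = -1.63*(-2.11)^i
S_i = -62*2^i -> [-62, -124, -248, -496, -992]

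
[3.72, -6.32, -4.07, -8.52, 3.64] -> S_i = Random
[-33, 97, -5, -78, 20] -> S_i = Random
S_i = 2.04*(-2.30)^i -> [2.04, -4.69, 10.79, -24.82, 57.09]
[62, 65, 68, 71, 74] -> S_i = 62 + 3*i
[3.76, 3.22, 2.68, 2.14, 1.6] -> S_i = 3.76 + -0.54*i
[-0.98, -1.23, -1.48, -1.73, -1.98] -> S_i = -0.98 + -0.25*i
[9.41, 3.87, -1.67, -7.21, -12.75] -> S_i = 9.41 + -5.54*i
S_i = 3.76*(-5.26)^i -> [3.76, -19.78, 104.03, -547.2, 2878.27]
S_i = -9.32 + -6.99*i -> [-9.32, -16.31, -23.3, -30.29, -37.28]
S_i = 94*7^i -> [94, 658, 4606, 32242, 225694]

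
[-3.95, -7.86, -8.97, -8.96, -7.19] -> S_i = Random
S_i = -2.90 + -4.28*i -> [-2.9, -7.18, -11.46, -15.74, -20.02]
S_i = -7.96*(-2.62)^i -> [-7.96, 20.86, -54.64, 143.16, -375.08]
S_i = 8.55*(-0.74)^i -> [8.55, -6.33, 4.68, -3.46, 2.56]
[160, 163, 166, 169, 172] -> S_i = 160 + 3*i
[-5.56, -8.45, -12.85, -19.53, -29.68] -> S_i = -5.56*1.52^i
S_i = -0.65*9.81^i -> [-0.65, -6.38, -62.55, -613.65, -6019.9]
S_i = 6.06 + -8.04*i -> [6.06, -1.98, -10.02, -18.06, -26.1]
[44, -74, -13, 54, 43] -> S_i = Random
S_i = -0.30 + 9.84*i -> [-0.3, 9.54, 19.38, 29.22, 39.06]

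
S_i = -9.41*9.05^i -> [-9.41, -85.16, -770.7, -6974.86, -63122.46]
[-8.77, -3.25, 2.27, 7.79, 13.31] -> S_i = -8.77 + 5.52*i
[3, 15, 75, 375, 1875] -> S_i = 3*5^i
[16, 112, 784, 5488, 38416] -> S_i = 16*7^i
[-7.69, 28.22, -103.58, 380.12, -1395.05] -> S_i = -7.69*(-3.67)^i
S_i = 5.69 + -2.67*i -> [5.69, 3.02, 0.35, -2.32, -4.99]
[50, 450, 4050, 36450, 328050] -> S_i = 50*9^i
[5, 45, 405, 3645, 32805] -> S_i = 5*9^i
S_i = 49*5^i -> [49, 245, 1225, 6125, 30625]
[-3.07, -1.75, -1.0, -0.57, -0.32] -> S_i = -3.07*0.57^i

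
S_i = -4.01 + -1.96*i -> [-4.01, -5.97, -7.93, -9.89, -11.85]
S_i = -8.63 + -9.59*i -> [-8.63, -18.22, -27.81, -37.4, -46.99]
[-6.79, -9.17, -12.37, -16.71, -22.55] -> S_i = -6.79*1.35^i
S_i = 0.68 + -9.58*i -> [0.68, -8.9, -18.48, -28.06, -37.64]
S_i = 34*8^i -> [34, 272, 2176, 17408, 139264]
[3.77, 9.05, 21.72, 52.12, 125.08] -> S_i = 3.77*2.40^i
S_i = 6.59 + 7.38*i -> [6.59, 13.97, 21.35, 28.73, 36.11]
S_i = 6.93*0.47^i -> [6.93, 3.26, 1.53, 0.72, 0.34]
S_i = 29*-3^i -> [29, -87, 261, -783, 2349]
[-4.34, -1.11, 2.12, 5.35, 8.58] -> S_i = -4.34 + 3.23*i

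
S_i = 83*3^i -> [83, 249, 747, 2241, 6723]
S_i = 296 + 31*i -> [296, 327, 358, 389, 420]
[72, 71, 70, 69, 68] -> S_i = 72 + -1*i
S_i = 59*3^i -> [59, 177, 531, 1593, 4779]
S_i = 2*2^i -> [2, 4, 8, 16, 32]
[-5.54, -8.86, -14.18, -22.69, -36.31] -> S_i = -5.54*1.60^i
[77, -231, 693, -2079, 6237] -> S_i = 77*-3^i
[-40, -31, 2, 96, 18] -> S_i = Random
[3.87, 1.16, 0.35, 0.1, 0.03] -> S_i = 3.87*0.30^i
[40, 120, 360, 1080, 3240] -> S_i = 40*3^i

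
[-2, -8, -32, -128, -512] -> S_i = -2*4^i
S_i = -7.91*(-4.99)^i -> [-7.91, 39.47, -196.96, 982.83, -4904.32]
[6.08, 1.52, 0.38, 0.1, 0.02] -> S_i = 6.08*0.25^i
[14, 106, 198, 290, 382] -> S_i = 14 + 92*i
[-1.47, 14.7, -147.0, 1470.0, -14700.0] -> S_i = -1.47*(-10.00)^i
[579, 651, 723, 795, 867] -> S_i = 579 + 72*i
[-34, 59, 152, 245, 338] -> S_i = -34 + 93*i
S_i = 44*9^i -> [44, 396, 3564, 32076, 288684]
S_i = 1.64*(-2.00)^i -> [1.64, -3.28, 6.56, -13.12, 26.24]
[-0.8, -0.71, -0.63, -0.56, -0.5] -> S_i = -0.80*0.89^i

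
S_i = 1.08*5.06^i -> [1.08, 5.46, 27.65, 139.92, 707.99]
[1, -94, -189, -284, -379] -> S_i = 1 + -95*i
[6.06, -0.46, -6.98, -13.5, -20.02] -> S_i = 6.06 + -6.52*i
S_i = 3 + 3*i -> [3, 6, 9, 12, 15]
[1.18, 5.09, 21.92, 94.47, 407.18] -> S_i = 1.18*4.31^i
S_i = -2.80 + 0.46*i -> [-2.8, -2.34, -1.88, -1.42, -0.96]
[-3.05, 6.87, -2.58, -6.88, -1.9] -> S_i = Random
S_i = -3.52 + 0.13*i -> [-3.52, -3.39, -3.26, -3.13, -3.0]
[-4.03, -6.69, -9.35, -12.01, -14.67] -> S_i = -4.03 + -2.66*i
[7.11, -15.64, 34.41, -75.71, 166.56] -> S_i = 7.11*(-2.20)^i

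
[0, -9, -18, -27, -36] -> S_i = 0 + -9*i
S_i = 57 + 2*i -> [57, 59, 61, 63, 65]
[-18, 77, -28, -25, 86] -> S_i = Random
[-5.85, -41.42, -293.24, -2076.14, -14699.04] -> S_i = -5.85*7.08^i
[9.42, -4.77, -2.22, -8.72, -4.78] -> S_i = Random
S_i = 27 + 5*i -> [27, 32, 37, 42, 47]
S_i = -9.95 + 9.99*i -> [-9.95, 0.04, 10.03, 20.02, 30.01]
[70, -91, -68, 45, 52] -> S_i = Random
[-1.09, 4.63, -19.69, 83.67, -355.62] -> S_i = -1.09*(-4.25)^i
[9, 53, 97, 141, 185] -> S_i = 9 + 44*i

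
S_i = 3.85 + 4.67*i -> [3.85, 8.52, 13.19, 17.86, 22.53]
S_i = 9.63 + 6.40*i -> [9.63, 16.03, 22.43, 28.83, 35.23]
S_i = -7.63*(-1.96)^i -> [-7.63, 14.95, -29.31, 57.45, -112.6]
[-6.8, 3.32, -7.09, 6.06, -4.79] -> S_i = Random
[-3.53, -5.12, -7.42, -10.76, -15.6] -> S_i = -3.53*1.45^i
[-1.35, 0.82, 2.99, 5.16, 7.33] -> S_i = -1.35 + 2.17*i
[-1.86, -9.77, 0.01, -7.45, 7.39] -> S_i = Random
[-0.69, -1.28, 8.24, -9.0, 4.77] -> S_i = Random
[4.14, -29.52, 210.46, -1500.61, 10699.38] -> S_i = 4.14*(-7.13)^i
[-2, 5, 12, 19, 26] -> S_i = -2 + 7*i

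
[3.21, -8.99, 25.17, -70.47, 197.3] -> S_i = 3.21*(-2.80)^i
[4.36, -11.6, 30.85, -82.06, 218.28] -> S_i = 4.36*(-2.66)^i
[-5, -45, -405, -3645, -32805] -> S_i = -5*9^i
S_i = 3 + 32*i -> [3, 35, 67, 99, 131]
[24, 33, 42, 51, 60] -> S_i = 24 + 9*i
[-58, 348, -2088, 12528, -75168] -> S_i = -58*-6^i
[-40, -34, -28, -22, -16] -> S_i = -40 + 6*i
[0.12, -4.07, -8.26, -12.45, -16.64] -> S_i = 0.12 + -4.19*i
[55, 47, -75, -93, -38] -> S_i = Random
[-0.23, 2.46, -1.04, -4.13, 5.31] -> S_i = Random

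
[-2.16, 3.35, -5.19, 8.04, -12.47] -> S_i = -2.16*(-1.55)^i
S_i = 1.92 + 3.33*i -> [1.92, 5.25, 8.58, 11.91, 15.24]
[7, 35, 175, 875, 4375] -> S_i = 7*5^i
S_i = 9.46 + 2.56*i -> [9.46, 12.02, 14.58, 17.14, 19.7]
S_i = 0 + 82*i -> [0, 82, 164, 246, 328]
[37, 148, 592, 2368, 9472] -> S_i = 37*4^i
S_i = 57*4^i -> [57, 228, 912, 3648, 14592]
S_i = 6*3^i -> [6, 18, 54, 162, 486]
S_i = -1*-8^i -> [-1, 8, -64, 512, -4096]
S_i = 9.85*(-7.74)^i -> [9.85, -76.24, 590.09, -4567.3, 35350.87]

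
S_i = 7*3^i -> [7, 21, 63, 189, 567]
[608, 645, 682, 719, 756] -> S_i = 608 + 37*i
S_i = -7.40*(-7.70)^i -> [-7.4, 56.98, -438.75, 3378.34, -26013.25]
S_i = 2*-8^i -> [2, -16, 128, -1024, 8192]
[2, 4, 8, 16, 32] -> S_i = 2*2^i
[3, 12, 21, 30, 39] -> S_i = 3 + 9*i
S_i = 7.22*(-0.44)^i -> [7.22, -3.18, 1.4, -0.62, 0.27]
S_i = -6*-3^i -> [-6, 18, -54, 162, -486]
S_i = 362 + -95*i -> [362, 267, 172, 77, -18]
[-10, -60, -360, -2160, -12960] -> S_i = -10*6^i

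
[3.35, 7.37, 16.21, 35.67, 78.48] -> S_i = 3.35*2.20^i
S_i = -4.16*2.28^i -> [-4.16, -9.48, -21.63, -49.31, -112.42]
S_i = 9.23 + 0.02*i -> [9.23, 9.25, 9.27, 9.29, 9.31]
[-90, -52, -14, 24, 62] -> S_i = -90 + 38*i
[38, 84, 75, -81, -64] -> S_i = Random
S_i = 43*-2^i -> [43, -86, 172, -344, 688]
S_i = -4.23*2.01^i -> [-4.23, -8.5, -17.09, -34.35, -69.04]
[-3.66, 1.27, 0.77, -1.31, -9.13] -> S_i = Random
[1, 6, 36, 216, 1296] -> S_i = 1*6^i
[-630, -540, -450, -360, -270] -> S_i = -630 + 90*i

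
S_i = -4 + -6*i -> [-4, -10, -16, -22, -28]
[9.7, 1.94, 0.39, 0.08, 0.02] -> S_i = 9.70*0.20^i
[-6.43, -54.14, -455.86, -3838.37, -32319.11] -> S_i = -6.43*8.42^i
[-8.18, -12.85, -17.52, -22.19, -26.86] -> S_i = -8.18 + -4.67*i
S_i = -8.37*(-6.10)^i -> [-8.37, 51.06, -311.45, 1899.83, -11588.97]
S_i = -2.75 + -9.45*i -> [-2.75, -12.2, -21.65, -31.1, -40.55]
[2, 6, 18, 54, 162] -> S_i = 2*3^i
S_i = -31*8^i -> [-31, -248, -1984, -15872, -126976]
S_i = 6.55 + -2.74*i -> [6.55, 3.81, 1.07, -1.67, -4.41]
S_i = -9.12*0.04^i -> [-9.12, -0.36, -0.01, -0.0, -0.0]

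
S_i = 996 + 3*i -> [996, 999, 1002, 1005, 1008]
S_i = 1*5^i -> [1, 5, 25, 125, 625]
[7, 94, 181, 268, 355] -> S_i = 7 + 87*i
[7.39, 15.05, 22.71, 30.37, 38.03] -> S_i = 7.39 + 7.66*i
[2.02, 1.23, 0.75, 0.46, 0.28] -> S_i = 2.02*0.61^i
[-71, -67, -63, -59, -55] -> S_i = -71 + 4*i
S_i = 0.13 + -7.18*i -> [0.13, -7.05, -14.23, -21.41, -28.59]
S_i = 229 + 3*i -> [229, 232, 235, 238, 241]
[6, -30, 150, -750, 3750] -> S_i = 6*-5^i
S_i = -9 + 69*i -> [-9, 60, 129, 198, 267]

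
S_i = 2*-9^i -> [2, -18, 162, -1458, 13122]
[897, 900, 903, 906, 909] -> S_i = 897 + 3*i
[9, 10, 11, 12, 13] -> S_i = 9 + 1*i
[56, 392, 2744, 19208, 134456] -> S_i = 56*7^i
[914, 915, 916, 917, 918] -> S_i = 914 + 1*i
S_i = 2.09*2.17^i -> [2.09, 4.54, 9.84, 21.36, 46.34]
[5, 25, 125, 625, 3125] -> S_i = 5*5^i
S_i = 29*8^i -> [29, 232, 1856, 14848, 118784]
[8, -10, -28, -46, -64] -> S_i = 8 + -18*i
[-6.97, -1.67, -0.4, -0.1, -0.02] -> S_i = -6.97*0.24^i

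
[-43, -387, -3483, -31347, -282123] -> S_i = -43*9^i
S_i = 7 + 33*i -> [7, 40, 73, 106, 139]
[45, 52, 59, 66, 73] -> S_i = 45 + 7*i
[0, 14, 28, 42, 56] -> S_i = 0 + 14*i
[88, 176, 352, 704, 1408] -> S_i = 88*2^i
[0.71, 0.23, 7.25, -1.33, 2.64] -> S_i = Random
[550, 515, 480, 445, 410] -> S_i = 550 + -35*i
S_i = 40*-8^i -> [40, -320, 2560, -20480, 163840]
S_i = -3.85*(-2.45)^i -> [-3.85, 9.43, -23.11, 56.62, -138.72]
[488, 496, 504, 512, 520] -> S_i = 488 + 8*i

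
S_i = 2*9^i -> [2, 18, 162, 1458, 13122]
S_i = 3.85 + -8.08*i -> [3.85, -4.23, -12.31, -20.39, -28.47]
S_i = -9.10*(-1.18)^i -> [-9.1, 10.74, -12.67, 14.95, -17.64]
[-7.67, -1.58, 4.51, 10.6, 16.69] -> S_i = -7.67 + 6.09*i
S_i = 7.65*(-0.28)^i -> [7.65, -2.14, 0.6, -0.17, 0.05]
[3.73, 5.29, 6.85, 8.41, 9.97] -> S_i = 3.73 + 1.56*i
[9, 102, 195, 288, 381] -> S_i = 9 + 93*i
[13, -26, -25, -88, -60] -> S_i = Random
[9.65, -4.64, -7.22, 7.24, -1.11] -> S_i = Random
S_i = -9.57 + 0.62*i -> [-9.57, -8.95, -8.33, -7.71, -7.09]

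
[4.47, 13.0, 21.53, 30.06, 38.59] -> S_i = 4.47 + 8.53*i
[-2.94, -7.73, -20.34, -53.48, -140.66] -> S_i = -2.94*2.63^i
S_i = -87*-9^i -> [-87, 783, -7047, 63423, -570807]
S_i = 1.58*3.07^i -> [1.58, 4.85, 14.89, 45.72, 140.35]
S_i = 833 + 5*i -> [833, 838, 843, 848, 853]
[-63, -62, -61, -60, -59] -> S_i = -63 + 1*i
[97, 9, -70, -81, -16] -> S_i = Random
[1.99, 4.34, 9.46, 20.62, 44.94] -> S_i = 1.99*2.18^i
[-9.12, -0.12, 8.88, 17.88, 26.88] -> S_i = -9.12 + 9.00*i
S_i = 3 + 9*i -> [3, 12, 21, 30, 39]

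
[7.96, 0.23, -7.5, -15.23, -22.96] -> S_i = 7.96 + -7.73*i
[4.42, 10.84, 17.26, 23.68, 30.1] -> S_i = 4.42 + 6.42*i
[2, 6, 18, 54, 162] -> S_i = 2*3^i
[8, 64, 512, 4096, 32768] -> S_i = 8*8^i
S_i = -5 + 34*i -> [-5, 29, 63, 97, 131]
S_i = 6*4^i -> [6, 24, 96, 384, 1536]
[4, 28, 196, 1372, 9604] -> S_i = 4*7^i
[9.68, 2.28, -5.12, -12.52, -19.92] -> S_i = 9.68 + -7.40*i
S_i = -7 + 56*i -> [-7, 49, 105, 161, 217]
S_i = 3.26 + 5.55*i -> [3.26, 8.81, 14.36, 19.91, 25.46]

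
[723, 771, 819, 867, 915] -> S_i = 723 + 48*i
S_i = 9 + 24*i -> [9, 33, 57, 81, 105]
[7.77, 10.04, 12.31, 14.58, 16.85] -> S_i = 7.77 + 2.27*i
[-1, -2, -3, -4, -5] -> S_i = -1 + -1*i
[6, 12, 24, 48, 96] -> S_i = 6*2^i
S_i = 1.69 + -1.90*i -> [1.69, -0.21, -2.11, -4.01, -5.91]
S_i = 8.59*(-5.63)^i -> [8.59, -48.36, 272.28, -1532.92, 8630.32]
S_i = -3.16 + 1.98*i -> [-3.16, -1.18, 0.8, 2.78, 4.76]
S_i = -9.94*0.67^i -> [-9.94, -6.66, -4.46, -2.99, -2.0]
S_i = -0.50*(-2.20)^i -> [-0.5, 1.1, -2.42, 5.32, -11.71]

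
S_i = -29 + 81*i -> [-29, 52, 133, 214, 295]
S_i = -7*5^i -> [-7, -35, -175, -875, -4375]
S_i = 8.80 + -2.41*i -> [8.8, 6.39, 3.98, 1.57, -0.84]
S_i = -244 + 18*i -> [-244, -226, -208, -190, -172]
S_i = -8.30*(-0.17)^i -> [-8.3, 1.41, -0.24, 0.04, -0.01]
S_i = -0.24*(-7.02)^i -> [-0.24, 1.68, -11.83, 83.03, -582.85]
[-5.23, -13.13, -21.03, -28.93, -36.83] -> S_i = -5.23 + -7.90*i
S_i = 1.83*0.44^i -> [1.83, 0.81, 0.35, 0.16, 0.07]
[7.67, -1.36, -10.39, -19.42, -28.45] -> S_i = 7.67 + -9.03*i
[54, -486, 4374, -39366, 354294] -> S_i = 54*-9^i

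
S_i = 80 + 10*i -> [80, 90, 100, 110, 120]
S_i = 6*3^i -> [6, 18, 54, 162, 486]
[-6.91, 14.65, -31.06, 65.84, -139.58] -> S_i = -6.91*(-2.12)^i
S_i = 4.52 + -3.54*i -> [4.52, 0.98, -2.56, -6.1, -9.64]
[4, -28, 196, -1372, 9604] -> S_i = 4*-7^i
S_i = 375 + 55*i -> [375, 430, 485, 540, 595]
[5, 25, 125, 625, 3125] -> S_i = 5*5^i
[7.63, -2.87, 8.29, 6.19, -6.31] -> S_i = Random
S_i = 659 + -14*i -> [659, 645, 631, 617, 603]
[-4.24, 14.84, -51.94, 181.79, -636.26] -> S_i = -4.24*(-3.50)^i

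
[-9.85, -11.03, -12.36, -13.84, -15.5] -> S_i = -9.85*1.12^i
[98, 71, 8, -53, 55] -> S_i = Random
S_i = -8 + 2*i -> [-8, -6, -4, -2, 0]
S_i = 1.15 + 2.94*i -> [1.15, 4.09, 7.03, 9.97, 12.91]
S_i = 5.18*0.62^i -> [5.18, 3.21, 1.99, 1.23, 0.77]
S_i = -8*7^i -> [-8, -56, -392, -2744, -19208]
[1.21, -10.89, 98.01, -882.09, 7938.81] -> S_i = 1.21*(-9.00)^i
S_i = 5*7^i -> [5, 35, 245, 1715, 12005]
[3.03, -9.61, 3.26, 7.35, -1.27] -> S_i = Random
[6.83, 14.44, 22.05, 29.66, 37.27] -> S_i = 6.83 + 7.61*i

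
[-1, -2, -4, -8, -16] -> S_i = -1*2^i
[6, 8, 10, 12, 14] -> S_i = 6 + 2*i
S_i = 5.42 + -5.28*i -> [5.42, 0.14, -5.14, -10.42, -15.7]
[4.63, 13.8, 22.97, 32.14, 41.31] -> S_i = 4.63 + 9.17*i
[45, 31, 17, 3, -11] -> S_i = 45 + -14*i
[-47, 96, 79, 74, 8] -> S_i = Random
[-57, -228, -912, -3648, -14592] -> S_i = -57*4^i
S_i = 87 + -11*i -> [87, 76, 65, 54, 43]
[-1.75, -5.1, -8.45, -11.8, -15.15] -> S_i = -1.75 + -3.35*i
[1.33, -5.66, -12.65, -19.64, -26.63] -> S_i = 1.33 + -6.99*i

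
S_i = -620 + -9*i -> [-620, -629, -638, -647, -656]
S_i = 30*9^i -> [30, 270, 2430, 21870, 196830]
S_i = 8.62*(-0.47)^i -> [8.62, -4.05, 1.9, -0.89, 0.42]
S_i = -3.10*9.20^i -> [-3.1, -28.52, -262.38, -2413.93, -22208.18]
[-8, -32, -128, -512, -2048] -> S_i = -8*4^i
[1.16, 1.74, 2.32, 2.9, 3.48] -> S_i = 1.16 + 0.58*i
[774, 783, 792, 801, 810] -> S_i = 774 + 9*i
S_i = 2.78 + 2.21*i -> [2.78, 4.99, 7.2, 9.41, 11.62]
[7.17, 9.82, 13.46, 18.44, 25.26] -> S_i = 7.17*1.37^i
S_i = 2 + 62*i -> [2, 64, 126, 188, 250]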